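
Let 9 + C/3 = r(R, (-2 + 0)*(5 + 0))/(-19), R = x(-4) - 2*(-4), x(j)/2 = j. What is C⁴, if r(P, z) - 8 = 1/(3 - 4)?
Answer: 81313944336/130321 ≈ 6.2395e+5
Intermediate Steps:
x(j) = 2*j
R = 0 (R = 2*(-4) - 2*(-4) = -8 + 8 = 0)
r(P, z) = 7 (r(P, z) = 8 + 1/(3 - 4) = 8 + 1/(-1) = 8 - 1 = 7)
C = -534/19 (C = -27 + 3*(7/(-19)) = -27 + 3*(7*(-1/19)) = -27 + 3*(-7/19) = -27 - 21/19 = -534/19 ≈ -28.105)
C⁴ = (-534/19)⁴ = 81313944336/130321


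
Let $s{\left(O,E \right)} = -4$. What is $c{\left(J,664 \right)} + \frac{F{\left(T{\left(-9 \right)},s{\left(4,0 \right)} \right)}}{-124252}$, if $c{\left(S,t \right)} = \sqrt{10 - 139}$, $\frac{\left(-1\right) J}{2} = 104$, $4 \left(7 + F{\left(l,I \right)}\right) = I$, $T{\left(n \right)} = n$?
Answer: $\frac{2}{31063} + i \sqrt{129} \approx 6.4385 \cdot 10^{-5} + 11.358 i$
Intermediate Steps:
$F{\left(l,I \right)} = -7 + \frac{I}{4}$
$J = -208$ ($J = \left(-2\right) 104 = -208$)
$c{\left(S,t \right)} = i \sqrt{129}$ ($c{\left(S,t \right)} = \sqrt{-129} = i \sqrt{129}$)
$c{\left(J,664 \right)} + \frac{F{\left(T{\left(-9 \right)},s{\left(4,0 \right)} \right)}}{-124252} = i \sqrt{129} + \frac{-7 + \frac{1}{4} \left(-4\right)}{-124252} = i \sqrt{129} + \left(-7 - 1\right) \left(- \frac{1}{124252}\right) = i \sqrt{129} - - \frac{2}{31063} = i \sqrt{129} + \frac{2}{31063} = \frac{2}{31063} + i \sqrt{129}$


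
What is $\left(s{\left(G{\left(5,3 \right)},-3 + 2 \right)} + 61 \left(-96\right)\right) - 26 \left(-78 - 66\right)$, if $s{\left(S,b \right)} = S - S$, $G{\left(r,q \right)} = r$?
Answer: $-2112$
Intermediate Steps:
$s{\left(S,b \right)} = 0$
$\left(s{\left(G{\left(5,3 \right)},-3 + 2 \right)} + 61 \left(-96\right)\right) - 26 \left(-78 - 66\right) = \left(0 + 61 \left(-96\right)\right) - 26 \left(-78 - 66\right) = \left(0 - 5856\right) - 26 \left(-78 - 66\right) = -5856 - -3744 = -5856 + 3744 = -2112$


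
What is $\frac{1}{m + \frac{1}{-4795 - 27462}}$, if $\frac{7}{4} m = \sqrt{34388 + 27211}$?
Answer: $\frac{1580593}{1025513998469567} + \frac{29134393372 \sqrt{61599}}{1025513998469567} \approx 0.007051$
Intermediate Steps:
$m = \frac{4 \sqrt{61599}}{7}$ ($m = \frac{4 \sqrt{34388 + 27211}}{7} = \frac{4 \sqrt{61599}}{7} \approx 141.82$)
$\frac{1}{m + \frac{1}{-4795 - 27462}} = \frac{1}{\frac{4 \sqrt{61599}}{7} + \frac{1}{-4795 - 27462}} = \frac{1}{\frac{4 \sqrt{61599}}{7} + \frac{1}{-32257}} = \frac{1}{\frac{4 \sqrt{61599}}{7} - \frac{1}{32257}} = \frac{1}{- \frac{1}{32257} + \frac{4 \sqrt{61599}}{7}}$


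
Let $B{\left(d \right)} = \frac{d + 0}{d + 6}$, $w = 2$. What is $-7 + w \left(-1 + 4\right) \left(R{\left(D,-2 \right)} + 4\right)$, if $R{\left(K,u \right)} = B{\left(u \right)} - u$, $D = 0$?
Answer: $26$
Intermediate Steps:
$B{\left(d \right)} = \frac{d}{6 + d}$
$R{\left(K,u \right)} = - u + \frac{u}{6 + u}$ ($R{\left(K,u \right)} = \frac{u}{6 + u} - u = - u + \frac{u}{6 + u}$)
$-7 + w \left(-1 + 4\right) \left(R{\left(D,-2 \right)} + 4\right) = -7 + 2 \left(-1 + 4\right) \left(- \frac{2 \left(-5 - -2\right)}{6 - 2} + 4\right) = -7 + 2 \cdot 3 \left(- \frac{2 \left(-5 + 2\right)}{4} + 4\right) = -7 + 2 \cdot 3 \left(\left(-2\right) \frac{1}{4} \left(-3\right) + 4\right) = -7 + 2 \cdot 3 \left(\frac{3}{2} + 4\right) = -7 + 2 \cdot 3 \cdot \frac{11}{2} = -7 + 2 \cdot \frac{33}{2} = -7 + 33 = 26$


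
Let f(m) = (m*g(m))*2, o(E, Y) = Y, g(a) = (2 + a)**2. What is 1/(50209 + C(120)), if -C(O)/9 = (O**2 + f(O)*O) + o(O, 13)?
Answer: -1/3858012308 ≈ -2.5920e-10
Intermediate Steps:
f(m) = 2*m*(2 + m)**2 (f(m) = (m*(2 + m)**2)*2 = 2*m*(2 + m)**2)
C(O) = -117 - 9*O**2 - 18*O**2*(2 + O)**2 (C(O) = -9*((O**2 + (2*O*(2 + O)**2)*O) + 13) = -9*((O**2 + 2*O**2*(2 + O)**2) + 13) = -9*(13 + O**2 + 2*O**2*(2 + O)**2) = -117 - 9*O**2 - 18*O**2*(2 + O)**2)
1/(50209 + C(120)) = 1/(50209 + (-117 - 9*120**2 - 18*120**2*(2 + 120)**2)) = 1/(50209 + (-117 - 9*14400 - 18*14400*122**2)) = 1/(50209 + (-117 - 129600 - 18*14400*14884)) = 1/(50209 + (-117 - 129600 - 3857932800)) = 1/(50209 - 3858062517) = 1/(-3858012308) = -1/3858012308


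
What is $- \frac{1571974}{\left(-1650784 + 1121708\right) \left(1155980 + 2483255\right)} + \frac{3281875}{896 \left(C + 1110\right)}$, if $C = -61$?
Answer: $\frac{54474381758724681}{15601044324019840} \approx 3.4917$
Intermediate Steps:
$- \frac{1571974}{\left(-1650784 + 1121708\right) \left(1155980 + 2483255\right)} + \frac{3281875}{896 \left(C + 1110\right)} = - \frac{1571974}{\left(-1650784 + 1121708\right) \left(1155980 + 2483255\right)} + \frac{3281875}{896 \left(-61 + 1110\right)} = - \frac{1571974}{\left(-529076\right) 3639235} + \frac{3281875}{896 \cdot 1049} = - \frac{1571974}{-1925431896860} + \frac{3281875}{939904} = \left(-1571974\right) \left(- \frac{1}{1925431896860}\right) + 3281875 \cdot \frac{1}{939904} = \frac{27103}{33197101670} + \frac{3281875}{939904} = \frac{54474381758724681}{15601044324019840}$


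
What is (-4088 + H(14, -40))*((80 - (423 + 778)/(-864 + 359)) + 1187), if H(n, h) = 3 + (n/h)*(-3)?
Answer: -13089794861/2525 ≈ -5.1841e+6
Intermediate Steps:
H(n, h) = 3 - 3*n/h
(-4088 + H(14, -40))*((80 - (423 + 778)/(-864 + 359)) + 1187) = (-4088 + (3 - 3*14/(-40)))*((80 - (423 + 778)/(-864 + 359)) + 1187) = (-4088 + (3 - 3*14*(-1/40)))*((80 - 1201/(-505)) + 1187) = (-4088 + (3 + 21/20))*((80 - 1201*(-1)/505) + 1187) = (-4088 + 81/20)*((80 - 1*(-1201/505)) + 1187) = -81679*((80 + 1201/505) + 1187)/20 = -81679*(41601/505 + 1187)/20 = -81679/20*641036/505 = -13089794861/2525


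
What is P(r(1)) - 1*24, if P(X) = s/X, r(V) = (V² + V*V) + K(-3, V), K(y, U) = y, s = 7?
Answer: -31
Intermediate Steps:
r(V) = -3 + 2*V² (r(V) = (V² + V*V) - 3 = (V² + V²) - 3 = 2*V² - 3 = -3 + 2*V²)
P(X) = 7/X
P(r(1)) - 1*24 = 7/(-3 + 2*1²) - 1*24 = 7/(-3 + 2*1) - 24 = 7/(-3 + 2) - 24 = 7/(-1) - 24 = 7*(-1) - 24 = -7 - 24 = -31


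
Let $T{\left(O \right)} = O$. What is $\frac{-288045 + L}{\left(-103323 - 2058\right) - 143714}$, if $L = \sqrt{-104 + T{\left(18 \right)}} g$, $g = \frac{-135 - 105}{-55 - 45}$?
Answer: $\frac{57609}{49819} - \frac{12 i \sqrt{86}}{1245475} \approx 1.1564 - 8.935 \cdot 10^{-5} i$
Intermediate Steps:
$g = \frac{12}{5}$ ($g = - \frac{240}{-100} = \left(-240\right) \left(- \frac{1}{100}\right) = \frac{12}{5} \approx 2.4$)
$L = \frac{12 i \sqrt{86}}{5}$ ($L = \sqrt{-104 + 18} \cdot \frac{12}{5} = \sqrt{-86} \cdot \frac{12}{5} = i \sqrt{86} \cdot \frac{12}{5} = \frac{12 i \sqrt{86}}{5} \approx 22.257 i$)
$\frac{-288045 + L}{\left(-103323 - 2058\right) - 143714} = \frac{-288045 + \frac{12 i \sqrt{86}}{5}}{\left(-103323 - 2058\right) - 143714} = \frac{-288045 + \frac{12 i \sqrt{86}}{5}}{-105381 - 143714} = \frac{-288045 + \frac{12 i \sqrt{86}}{5}}{-249095} = \left(-288045 + \frac{12 i \sqrt{86}}{5}\right) \left(- \frac{1}{249095}\right) = \frac{57609}{49819} - \frac{12 i \sqrt{86}}{1245475}$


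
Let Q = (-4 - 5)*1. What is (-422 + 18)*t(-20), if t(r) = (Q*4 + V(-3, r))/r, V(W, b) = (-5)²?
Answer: -1111/5 ≈ -222.20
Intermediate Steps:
V(W, b) = 25
Q = -9 (Q = -9*1 = -9)
t(r) = -11/r (t(r) = (-9*4 + 25)/r = (-36 + 25)/r = -11/r)
(-422 + 18)*t(-20) = (-422 + 18)*(-11/(-20)) = -(-4444)*(-1)/20 = -404*11/20 = -1111/5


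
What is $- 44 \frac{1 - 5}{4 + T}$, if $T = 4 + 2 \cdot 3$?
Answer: $\frac{88}{7} \approx 12.571$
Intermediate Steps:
$T = 10$ ($T = 4 + 6 = 10$)
$- 44 \frac{1 - 5}{4 + T} = - 44 \frac{1 - 5}{4 + 10} = - 44 \left(- \frac{4}{14}\right) = - 44 \left(\left(-4\right) \frac{1}{14}\right) = \left(-44\right) \left(- \frac{2}{7}\right) = \frac{88}{7}$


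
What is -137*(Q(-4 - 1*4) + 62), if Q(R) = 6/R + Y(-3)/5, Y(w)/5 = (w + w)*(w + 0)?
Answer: -43429/4 ≈ -10857.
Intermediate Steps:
Y(w) = 10*w**2 (Y(w) = 5*((w + w)*(w + 0)) = 5*((2*w)*w) = 5*(2*w**2) = 10*w**2)
Q(R) = 18 + 6/R (Q(R) = 6/R + (10*(-3)**2)/5 = 6/R + (10*9)*(1/5) = 6/R + 90*(1/5) = 6/R + 18 = 18 + 6/R)
-137*(Q(-4 - 1*4) + 62) = -137*((18 + 6/(-4 - 1*4)) + 62) = -137*((18 + 6/(-4 - 4)) + 62) = -137*((18 + 6/(-8)) + 62) = -137*((18 + 6*(-1/8)) + 62) = -137*((18 - 3/4) + 62) = -137*(69/4 + 62) = -137*317/4 = -43429/4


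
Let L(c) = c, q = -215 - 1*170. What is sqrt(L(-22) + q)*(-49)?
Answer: -49*I*sqrt(407) ≈ -988.54*I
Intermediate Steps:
q = -385 (q = -215 - 170 = -385)
sqrt(L(-22) + q)*(-49) = sqrt(-22 - 385)*(-49) = sqrt(-407)*(-49) = (I*sqrt(407))*(-49) = -49*I*sqrt(407)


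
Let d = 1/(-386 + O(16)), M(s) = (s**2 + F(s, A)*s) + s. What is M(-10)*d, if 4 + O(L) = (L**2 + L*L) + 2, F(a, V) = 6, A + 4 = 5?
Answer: 15/62 ≈ 0.24194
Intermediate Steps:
A = 1 (A = -4 + 5 = 1)
O(L) = -2 + 2*L**2 (O(L) = -4 + ((L**2 + L*L) + 2) = -4 + ((L**2 + L**2) + 2) = -4 + (2*L**2 + 2) = -4 + (2 + 2*L**2) = -2 + 2*L**2)
M(s) = s**2 + 7*s (M(s) = (s**2 + 6*s) + s = s**2 + 7*s)
d = 1/124 (d = 1/(-386 + (-2 + 2*16**2)) = 1/(-386 + (-2 + 2*256)) = 1/(-386 + (-2 + 512)) = 1/(-386 + 510) = 1/124 ≈ 0.0080645)
M(-10)*d = -10*(7 - 10)*(1/124) = -10*(-3)*(1/124) = 30*(1/124) = 15/62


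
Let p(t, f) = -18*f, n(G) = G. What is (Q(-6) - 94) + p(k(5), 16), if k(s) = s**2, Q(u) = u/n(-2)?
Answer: -379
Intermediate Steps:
Q(u) = -u/2 (Q(u) = u/(-2) = u*(-1/2) = -u/2)
(Q(-6) - 94) + p(k(5), 16) = (-1/2*(-6) - 94) - 18*16 = (3 - 94) - 288 = -91 - 288 = -379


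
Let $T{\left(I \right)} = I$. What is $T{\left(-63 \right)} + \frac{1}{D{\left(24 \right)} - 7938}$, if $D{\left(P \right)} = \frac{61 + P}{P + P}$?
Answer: $- \frac{23999205}{380939} \approx -63.0$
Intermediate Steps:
$D{\left(P \right)} = \frac{61 + P}{2 P}$
$T{\left(-63 \right)} + \frac{1}{D{\left(24 \right)} - 7938} = -63 + \frac{1}{\frac{61 + 24}{2 \cdot 24} - 7938} = -63 + \frac{1}{\frac{1}{2} \cdot \frac{1}{24} \cdot 85 - 7938} = -63 + \frac{1}{\frac{85}{48} - 7938} = -63 + \frac{1}{- \frac{380939}{48}} = -63 - \frac{48}{380939} = - \frac{23999205}{380939}$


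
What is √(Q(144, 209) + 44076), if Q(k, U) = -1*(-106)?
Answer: √44182 ≈ 210.20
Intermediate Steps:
Q(k, U) = 106
√(Q(144, 209) + 44076) = √(106 + 44076) = √44182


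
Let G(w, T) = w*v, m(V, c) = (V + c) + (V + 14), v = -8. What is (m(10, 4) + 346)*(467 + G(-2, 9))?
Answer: 185472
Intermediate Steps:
m(V, c) = 14 + c + 2*V (m(V, c) = (V + c) + (14 + V) = 14 + c + 2*V)
G(w, T) = -8*w (G(w, T) = w*(-8) = -8*w)
(m(10, 4) + 346)*(467 + G(-2, 9)) = ((14 + 4 + 2*10) + 346)*(467 - 8*(-2)) = ((14 + 4 + 20) + 346)*(467 + 16) = (38 + 346)*483 = 384*483 = 185472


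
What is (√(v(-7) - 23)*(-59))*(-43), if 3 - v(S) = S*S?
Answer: 2537*I*√69 ≈ 21074.0*I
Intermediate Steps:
v(S) = 3 - S² (v(S) = 3 - S*S = 3 - S²)
(√(v(-7) - 23)*(-59))*(-43) = (√((3 - 1*(-7)²) - 23)*(-59))*(-43) = (√((3 - 1*49) - 23)*(-59))*(-43) = (√((3 - 49) - 23)*(-59))*(-43) = (√(-46 - 23)*(-59))*(-43) = (√(-69)*(-59))*(-43) = ((I*√69)*(-59))*(-43) = -59*I*√69*(-43) = 2537*I*√69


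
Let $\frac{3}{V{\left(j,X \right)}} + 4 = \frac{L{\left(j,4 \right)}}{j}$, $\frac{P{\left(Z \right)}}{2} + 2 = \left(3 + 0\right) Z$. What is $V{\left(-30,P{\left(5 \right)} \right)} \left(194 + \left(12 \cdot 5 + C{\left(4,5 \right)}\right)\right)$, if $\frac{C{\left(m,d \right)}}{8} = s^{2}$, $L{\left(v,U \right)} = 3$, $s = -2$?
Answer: $- \frac{8580}{41} \approx -209.27$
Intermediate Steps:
$C{\left(m,d \right)} = 32$ ($C{\left(m,d \right)} = 8 \left(-2\right)^{2} = 8 \cdot 4 = 32$)
$P{\left(Z \right)} = -4 + 6 Z$ ($P{\left(Z \right)} = -4 + 2 \left(3 + 0\right) Z = -4 + 2 \cdot 3 Z = -4 + 6 Z$)
$V{\left(j,X \right)} = \frac{3}{-4 + \frac{3}{j}}$
$V{\left(-30,P{\left(5 \right)} \right)} \left(194 + \left(12 \cdot 5 + C{\left(4,5 \right)}\right)\right) = \left(-3\right) \left(-30\right) \frac{1}{-3 + 4 \left(-30\right)} \left(194 + \left(12 \cdot 5 + 32\right)\right) = \left(-3\right) \left(-30\right) \frac{1}{-3 - 120} \left(194 + \left(60 + 32\right)\right) = \left(-3\right) \left(-30\right) \frac{1}{-123} \left(194 + 92\right) = \left(-3\right) \left(-30\right) \left(- \frac{1}{123}\right) 286 = \left(- \frac{30}{41}\right) 286 = - \frac{8580}{41}$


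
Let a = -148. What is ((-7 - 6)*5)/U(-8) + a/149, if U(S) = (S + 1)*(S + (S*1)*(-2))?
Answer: 1397/8344 ≈ 0.16743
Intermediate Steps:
U(S) = -S*(1 + S) (U(S) = (1 + S)*(S + S*(-2)) = (1 + S)*(S - 2*S) = (1 + S)*(-S) = -S*(1 + S))
((-7 - 6)*5)/U(-8) + a/149 = ((-7 - 6)*5)/((-1*(-8)*(1 - 8))) - 148/149 = (-13*5)/((-1*(-8)*(-7))) - 148*1/149 = -65/(-56) - 148/149 = -65*(-1/56) - 148/149 = 65/56 - 148/149 = 1397/8344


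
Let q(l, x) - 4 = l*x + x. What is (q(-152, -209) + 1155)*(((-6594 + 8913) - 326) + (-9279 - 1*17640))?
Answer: -815528868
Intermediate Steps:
q(l, x) = 4 + x + l*x (q(l, x) = 4 + (l*x + x) = 4 + (x + l*x) = 4 + x + l*x)
(q(-152, -209) + 1155)*(((-6594 + 8913) - 326) + (-9279 - 1*17640)) = ((4 - 209 - 152*(-209)) + 1155)*(((-6594 + 8913) - 326) + (-9279 - 1*17640)) = ((4 - 209 + 31768) + 1155)*((2319 - 326) + (-9279 - 17640)) = (31563 + 1155)*(1993 - 26919) = 32718*(-24926) = -815528868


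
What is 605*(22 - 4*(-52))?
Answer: 139150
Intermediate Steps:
605*(22 - 4*(-52)) = 605*(22 + 208) = 605*230 = 139150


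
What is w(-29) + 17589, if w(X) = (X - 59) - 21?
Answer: 17480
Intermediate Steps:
w(X) = -80 + X (w(X) = (-59 + X) - 21 = -80 + X)
w(-29) + 17589 = (-80 - 29) + 17589 = -109 + 17589 = 17480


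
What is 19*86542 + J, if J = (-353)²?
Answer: 1768907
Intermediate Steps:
J = 124609
19*86542 + J = 19*86542 + 124609 = 1644298 + 124609 = 1768907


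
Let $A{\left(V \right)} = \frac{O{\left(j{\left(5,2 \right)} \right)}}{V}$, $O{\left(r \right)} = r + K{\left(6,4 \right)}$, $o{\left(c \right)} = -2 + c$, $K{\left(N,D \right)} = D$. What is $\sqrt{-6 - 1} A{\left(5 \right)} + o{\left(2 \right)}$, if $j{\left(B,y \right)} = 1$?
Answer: $i \sqrt{7} \approx 2.6458 i$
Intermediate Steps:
$O{\left(r \right)} = 4 + r$ ($O{\left(r \right)} = r + 4 = 4 + r$)
$A{\left(V \right)} = \frac{5}{V}$ ($A{\left(V \right)} = \frac{4 + 1}{V} = \frac{5}{V}$)
$\sqrt{-6 - 1} A{\left(5 \right)} + o{\left(2 \right)} = \sqrt{-6 - 1} \cdot \frac{5}{5} + \left(-2 + 2\right) = \sqrt{-7} \cdot 5 \cdot \frac{1}{5} + 0 = i \sqrt{7} \cdot 1 + 0 = i \sqrt{7} + 0 = i \sqrt{7}$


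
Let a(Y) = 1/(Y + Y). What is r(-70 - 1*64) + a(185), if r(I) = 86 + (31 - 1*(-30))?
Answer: 54391/370 ≈ 147.00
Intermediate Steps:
a(Y) = 1/(2*Y)
r(I) = 147 (r(I) = 86 + (31 + 30) = 86 + 61 = 147)
r(-70 - 1*64) + a(185) = 147 + (½)/185 = 147 + (½)*(1/185) = 147 + 1/370 = 54391/370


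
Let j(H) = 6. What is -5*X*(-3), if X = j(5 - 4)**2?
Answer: 540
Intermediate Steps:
X = 36 (X = 6**2 = 36)
-5*X*(-3) = -5*36*(-3) = -180*(-3) = 540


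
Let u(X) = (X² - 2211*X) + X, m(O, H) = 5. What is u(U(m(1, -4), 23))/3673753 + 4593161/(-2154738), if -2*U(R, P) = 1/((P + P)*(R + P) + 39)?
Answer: -59428315122511599085/27878940556739484612 ≈ -2.1317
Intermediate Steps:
U(R, P) = -1/(2*(39 + 2*P*(P + R))) (U(R, P) = -1/(2*((P + P)*(R + P) + 39)) = -1/(2*((2*P)*(P + R) + 39)) = -1/(2*(2*P*(P + R) + 39)) = -1/(2*(39 + 2*P*(P + R))))
u(X) = X² - 2210*X
u(U(m(1, -4), 23))/3673753 + 4593161/(-2154738) = ((-1/(78 + 4*23² + 4*23*5))*(-2210 - 1/(78 + 4*23² + 4*23*5)))/3673753 + 4593161/(-2154738) = ((-1/(78 + 4*529 + 460))*(-2210 - 1/(78 + 4*529 + 460)))*(1/3673753) + 4593161*(-1/2154738) = ((-1/(78 + 2116 + 460))*(-2210 - 1/(78 + 2116 + 460)))*(1/3673753) - 4593161/2154738 = ((-1/2654)*(-2210 - 1/2654))*(1/3673753) - 4593161/2154738 = ((-1*1/2654)*(-2210 - 1*1/2654))*(1/3673753) - 4593161/2154738 = -(-2210 - 1/2654)/2654*(1/3673753) - 4593161/2154738 = -1/2654*(-5865341/2654)*(1/3673753) - 4593161/2154738 = (5865341/7043716)*(1/3673753) - 4593161/2154738 = 5865341/25876872786148 - 4593161/2154738 = -59428315122511599085/27878940556739484612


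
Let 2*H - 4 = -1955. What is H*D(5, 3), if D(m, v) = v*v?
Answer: -17559/2 ≈ -8779.5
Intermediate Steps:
D(m, v) = v²
H = -1951/2 (H = 2 + (½)*(-1955) = 2 - 1955/2 = -1951/2 ≈ -975.50)
H*D(5, 3) = -1951/2*3² = -1951/2*9 = -17559/2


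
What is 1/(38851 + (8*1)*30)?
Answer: 1/39091 ≈ 2.5581e-5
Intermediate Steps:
1/(38851 + (8*1)*30) = 1/(38851 + 8*30) = 1/(38851 + 240) = 1/39091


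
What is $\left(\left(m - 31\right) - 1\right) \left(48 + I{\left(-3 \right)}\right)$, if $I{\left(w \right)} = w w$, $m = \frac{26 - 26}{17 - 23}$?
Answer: $-1824$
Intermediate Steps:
$m = 0$ ($m = \frac{0}{-6} = 0 \left(- \frac{1}{6}\right) = 0$)
$I{\left(w \right)} = w^{2}$
$\left(\left(m - 31\right) - 1\right) \left(48 + I{\left(-3 \right)}\right) = \left(\left(0 - 31\right) - 1\right) \left(48 + \left(-3\right)^{2}\right) = \left(-31 - 1\right) \left(48 + 9\right) = \left(-32\right) 57 = -1824$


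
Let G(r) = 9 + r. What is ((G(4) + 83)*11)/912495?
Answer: 352/304165 ≈ 0.0011573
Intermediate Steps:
((G(4) + 83)*11)/912495 = (((9 + 4) + 83)*11)/912495 = ((13 + 83)*11)*(1/912495) = (96*11)*(1/912495) = 1056*(1/912495) = 352/304165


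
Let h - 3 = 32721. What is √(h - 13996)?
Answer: 2*√4682 ≈ 136.85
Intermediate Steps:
h = 32724 (h = 3 + 32721 = 32724)
√(h - 13996) = √(32724 - 13996) = √18728 = 2*√4682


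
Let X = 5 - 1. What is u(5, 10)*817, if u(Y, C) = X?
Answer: 3268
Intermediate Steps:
X = 4
u(Y, C) = 4
u(5, 10)*817 = 4*817 = 3268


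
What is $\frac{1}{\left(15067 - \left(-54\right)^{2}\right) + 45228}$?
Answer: $\frac{1}{57379} \approx 1.7428 \cdot 10^{-5}$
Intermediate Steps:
$\frac{1}{\left(15067 - \left(-54\right)^{2}\right) + 45228} = \frac{1}{\left(15067 - 2916\right) + 45228} = \frac{1}{12151 + 45228} = \frac{1}{57379}$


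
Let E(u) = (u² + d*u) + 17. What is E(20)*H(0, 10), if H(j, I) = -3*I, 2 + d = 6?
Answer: -14910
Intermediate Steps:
d = 4 (d = -2 + 6 = 4)
E(u) = 17 + u² + 4*u (E(u) = (u² + 4*u) + 17 = 17 + u² + 4*u)
E(20)*H(0, 10) = (17 + 20² + 4*20)*(-3*10) = (17 + 400 + 80)*(-30) = 497*(-30) = -14910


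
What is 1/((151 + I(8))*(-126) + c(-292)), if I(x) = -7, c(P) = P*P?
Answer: 1/67120 ≈ 1.4899e-5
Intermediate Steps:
c(P) = P²
1/((151 + I(8))*(-126) + c(-292)) = 1/((151 - 7)*(-126) + (-292)²) = 1/(144*(-126) + 85264) = 1/(-18144 + 85264) = 1/67120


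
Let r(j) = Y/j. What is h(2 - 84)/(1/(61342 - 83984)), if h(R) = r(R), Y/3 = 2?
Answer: 67926/41 ≈ 1656.7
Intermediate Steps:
Y = 6 (Y = 3*2 = 6)
r(j) = 6/j
h(R) = 6/R
h(2 - 84)/(1/(61342 - 83984)) = (6/(2 - 84))/(1/(61342 - 83984)) = (6/(-82))/(1/(-22642)) = (6*(-1/82))/(-1/22642) = -3/41*(-22642) = 67926/41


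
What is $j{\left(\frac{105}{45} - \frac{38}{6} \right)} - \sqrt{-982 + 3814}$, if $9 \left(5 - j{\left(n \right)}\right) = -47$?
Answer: $\frac{92}{9} - 4 \sqrt{177} \approx -42.994$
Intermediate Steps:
$j{\left(n \right)} = \frac{92}{9}$ ($j{\left(n \right)} = 5 - - \frac{47}{9} = 5 + \frac{47}{9} = \frac{92}{9}$)
$j{\left(\frac{105}{45} - \frac{38}{6} \right)} - \sqrt{-982 + 3814} = \frac{92}{9} - \sqrt{-982 + 3814} = \frac{92}{9} - \sqrt{2832} = \frac{92}{9} - 4 \sqrt{177}$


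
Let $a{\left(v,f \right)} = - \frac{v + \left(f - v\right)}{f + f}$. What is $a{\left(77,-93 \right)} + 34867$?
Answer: $\frac{69733}{2} \approx 34867.0$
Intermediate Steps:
$a{\left(v,f \right)} = - \frac{1}{2}$ ($a{\left(v,f \right)} = - \frac{f}{2 f} = - f \frac{1}{2 f} = \left(-1\right) \frac{1}{2} = - \frac{1}{2}$)
$a{\left(77,-93 \right)} + 34867 = - \frac{1}{2} + 34867 = \frac{69733}{2}$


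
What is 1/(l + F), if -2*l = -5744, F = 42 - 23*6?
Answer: 1/2776 ≈ 0.00036023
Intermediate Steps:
F = -96 (F = 42 - 138 = -96)
l = 2872 (l = -½*(-5744) = 2872)
1/(l + F) = 1/(2872 - 96) = 1/2776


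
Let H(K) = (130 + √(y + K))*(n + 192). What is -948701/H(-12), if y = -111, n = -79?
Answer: -123331130/1923599 + 948701*I*√123/1923599 ≈ -64.115 + 5.4697*I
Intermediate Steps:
H(K) = 14690 + 113*√(-111 + K) (H(K) = (130 + √(-111 + K))*(-79 + 192) = (130 + √(-111 + K))*113 = 14690 + 113*√(-111 + K))
-948701/H(-12) = -948701/(14690 + 113*√(-111 - 12)) = -948701/(14690 + 113*√(-123)) = -948701/(14690 + 113*(I*√123)) = -948701/(14690 + 113*I*√123)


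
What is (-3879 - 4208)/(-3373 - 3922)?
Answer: 8087/7295 ≈ 1.1086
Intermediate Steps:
(-3879 - 4208)/(-3373 - 3922) = -8087/(-7295) = -8087*(-1/7295) = 8087/7295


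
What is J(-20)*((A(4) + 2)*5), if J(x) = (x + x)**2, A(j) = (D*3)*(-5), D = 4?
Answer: -464000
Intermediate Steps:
A(j) = -60 (A(j) = (4*3)*(-5) = 12*(-5) = -60)
J(x) = 4*x**2 (J(x) = (2*x)**2 = 4*x**2)
J(-20)*((A(4) + 2)*5) = (4*(-20)**2)*((-60 + 2)*5) = (4*400)*(-58*5) = 1600*(-290) = -464000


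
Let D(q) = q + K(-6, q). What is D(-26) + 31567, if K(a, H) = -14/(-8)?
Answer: 126171/4 ≈ 31543.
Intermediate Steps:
K(a, H) = 7/4 (K(a, H) = -14*(-1/8) = 7/4)
D(q) = 7/4 + q (D(q) = q + 7/4 = 7/4 + q)
D(-26) + 31567 = (7/4 - 26) + 31567 = -97/4 + 31567 = 126171/4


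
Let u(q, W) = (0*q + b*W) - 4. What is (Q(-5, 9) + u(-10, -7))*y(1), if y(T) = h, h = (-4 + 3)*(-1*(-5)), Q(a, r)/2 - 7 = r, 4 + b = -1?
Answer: -315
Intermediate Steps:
b = -5 (b = -4 - 1 = -5)
Q(a, r) = 14 + 2*r
u(q, W) = -4 - 5*W (u(q, W) = (0*q - 5*W) - 4 = (0 - 5*W) - 4 = -5*W - 4 = -4 - 5*W)
h = -5 (h = -1*5 = -5)
y(T) = -5
(Q(-5, 9) + u(-10, -7))*y(1) = ((14 + 2*9) + (-4 - 5*(-7)))*(-5) = ((14 + 18) + (-4 + 35))*(-5) = (32 + 31)*(-5) = 63*(-5) = -315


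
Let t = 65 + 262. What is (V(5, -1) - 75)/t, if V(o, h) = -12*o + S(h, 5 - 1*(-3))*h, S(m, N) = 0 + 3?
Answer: -46/109 ≈ -0.42202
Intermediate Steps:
S(m, N) = 3
t = 327
V(o, h) = -12*o + 3*h
(V(5, -1) - 75)/t = ((-12*5 + 3*(-1)) - 75)/327 = ((-60 - 3) - 75)*(1/327) = (-63 - 75)*(1/327) = -138*1/327 = -46/109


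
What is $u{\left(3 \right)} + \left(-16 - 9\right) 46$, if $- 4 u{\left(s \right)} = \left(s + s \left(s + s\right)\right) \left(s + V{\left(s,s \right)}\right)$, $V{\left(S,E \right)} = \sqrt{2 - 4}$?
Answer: $- \frac{4663}{4} - \frac{21 i \sqrt{2}}{4} \approx -1165.8 - 7.4246 i$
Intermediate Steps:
$V{\left(S,E \right)} = i \sqrt{2}$ ($V{\left(S,E \right)} = \sqrt{-2} = i \sqrt{2}$)
$u{\left(s \right)} = - \frac{\left(s + 2 s^{2}\right) \left(s + i \sqrt{2}\right)}{4}$ ($u{\left(s \right)} = - \frac{\left(s + s \left(s + s\right)\right) \left(s + i \sqrt{2}\right)}{4} = - \frac{\left(s + s 2 s\right) \left(s + i \sqrt{2}\right)}{4} = - \frac{\left(s + 2 s^{2}\right) \left(s + i \sqrt{2}\right)}{4}$)
$u{\left(3 \right)} + \left(-16 - 9\right) 46 = \left(- \frac{1}{4}\right) 3 \left(3 + 2 \cdot 3^{2} + i \sqrt{2} + 2 i 3 \sqrt{2}\right) + \left(-16 - 9\right) 46 = \left(- \frac{1}{4}\right) 3 \left(3 + 2 \cdot 9 + i \sqrt{2} + 6 i \sqrt{2}\right) - 1150 = \left(- \frac{1}{4}\right) 3 \left(3 + 18 + i \sqrt{2} + 6 i \sqrt{2}\right) - 1150 = \left(- \frac{1}{4}\right) 3 \left(21 + 7 i \sqrt{2}\right) - 1150 = \left(- \frac{63}{4} - \frac{21 i \sqrt{2}}{4}\right) - 1150 = - \frac{4663}{4} - \frac{21 i \sqrt{2}}{4}$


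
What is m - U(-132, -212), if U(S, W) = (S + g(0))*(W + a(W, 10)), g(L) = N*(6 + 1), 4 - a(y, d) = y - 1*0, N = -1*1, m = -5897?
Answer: -5341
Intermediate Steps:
N = -1
a(y, d) = 4 - y (a(y, d) = 4 - (y - 1*0) = 4 - (y + 0) = 4 - y)
g(L) = -7 (g(L) = -(6 + 1) = -1*7 = -7)
U(S, W) = -28 + 4*S (U(S, W) = (S - 7)*(W + (4 - W)) = (-7 + S)*4 = -28 + 4*S)
m - U(-132, -212) = -5897 - (-28 + 4*(-132)) = -5897 - (-28 - 528) = -5897 - 1*(-556) = -5897 + 556 = -5341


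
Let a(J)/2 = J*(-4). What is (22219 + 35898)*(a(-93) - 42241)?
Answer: -2411681149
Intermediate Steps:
a(J) = -8*J (a(J) = 2*(J*(-4)) = 2*(-4*J) = -8*J)
(22219 + 35898)*(a(-93) - 42241) = (22219 + 35898)*(-8*(-93) - 42241) = 58117*(744 - 42241) = 58117*(-41497) = -2411681149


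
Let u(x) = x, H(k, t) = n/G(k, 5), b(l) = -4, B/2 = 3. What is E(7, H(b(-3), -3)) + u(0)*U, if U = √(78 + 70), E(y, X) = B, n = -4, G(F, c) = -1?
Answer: 6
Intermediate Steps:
B = 6 (B = 2*3 = 6)
H(k, t) = 4 (H(k, t) = -4/(-1) = -4*(-1) = 4)
E(y, X) = 6
U = 2*√37 (U = √148 = 2*√37 ≈ 12.166)
E(7, H(b(-3), -3)) + u(0)*U = 6 + 0*(2*√37) = 6 + 0 = 6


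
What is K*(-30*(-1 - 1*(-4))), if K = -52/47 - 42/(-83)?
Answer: 210780/3901 ≈ 54.032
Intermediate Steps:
K = -2342/3901 (K = -52*1/47 - 42*(-1/83) = -52/47 + 42/83 = -2342/3901 ≈ -0.60036)
K*(-30*(-1 - 1*(-4))) = -(-70260)*(-1 - 1*(-4))/3901 = -(-70260)*(-1 + 4)/3901 = -(-70260)*3/3901 = -2342/3901*(-90) = 210780/3901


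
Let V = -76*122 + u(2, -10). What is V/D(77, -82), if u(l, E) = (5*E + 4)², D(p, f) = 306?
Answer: -3578/153 ≈ -23.386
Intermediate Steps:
u(l, E) = (4 + 5*E)²
V = -7156 (V = -76*122 + (4 + 5*(-10))² = -9272 + (4 - 50)² = -9272 + (-46)² = -9272 + 2116 = -7156)
V/D(77, -82) = -7156/306 = -7156*1/306 = -3578/153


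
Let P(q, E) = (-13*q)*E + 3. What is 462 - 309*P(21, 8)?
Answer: 674391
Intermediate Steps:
P(q, E) = 3 - 13*E*q (P(q, E) = -13*E*q + 3 = 3 - 13*E*q)
462 - 309*P(21, 8) = 462 - 309*(3 - 13*8*21) = 462 - 309*(3 - 2184) = 462 - 309*(-2181) = 462 + 673929 = 674391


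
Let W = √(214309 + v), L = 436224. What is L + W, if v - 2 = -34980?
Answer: 436224 + 23*√339 ≈ 4.3665e+5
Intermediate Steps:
v = -34978 (v = 2 - 34980 = -34978)
W = 23*√339 (W = √(214309 - 34978) = √179331 = 23*√339 ≈ 423.48)
L + W = 436224 + 23*√339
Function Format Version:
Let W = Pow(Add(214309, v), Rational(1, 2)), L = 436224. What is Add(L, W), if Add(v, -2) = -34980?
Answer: Add(436224, Mul(23, Pow(339, Rational(1, 2)))) ≈ 4.3665e+5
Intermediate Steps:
v = -34978 (v = Add(2, -34980) = -34978)
W = Mul(23, Pow(339, Rational(1, 2))) (W = Pow(Add(214309, -34978), Rational(1, 2)) = Pow(179331, Rational(1, 2)) = Mul(23, Pow(339, Rational(1, 2))) ≈ 423.48)
Add(L, W) = Add(436224, Mul(23, Pow(339, Rational(1, 2))))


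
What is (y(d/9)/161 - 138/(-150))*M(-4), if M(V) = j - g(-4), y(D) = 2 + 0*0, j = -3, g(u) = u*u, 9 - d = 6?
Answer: -71307/4025 ≈ -17.716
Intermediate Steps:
d = 3 (d = 9 - 1*6 = 9 - 6 = 3)
g(u) = u²
y(D) = 2 (y(D) = 2 + 0 = 2)
M(V) = -19 (M(V) = -3 - 1*(-4)² = -3 - 1*16 = -3 - 16 = -19)
(y(d/9)/161 - 138/(-150))*M(-4) = (2/161 - 138/(-150))*(-19) = (2*(1/161) - 138*(-1/150))*(-19) = (2/161 + 23/25)*(-19) = (3753/4025)*(-19) = -71307/4025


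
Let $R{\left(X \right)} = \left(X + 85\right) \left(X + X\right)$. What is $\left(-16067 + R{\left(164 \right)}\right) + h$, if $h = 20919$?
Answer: $86524$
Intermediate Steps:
$R{\left(X \right)} = 2 X \left(85 + X\right)$ ($R{\left(X \right)} = \left(85 + X\right) 2 X = 2 X \left(85 + X\right)$)
$\left(-16067 + R{\left(164 \right)}\right) + h = \left(-16067 + 2 \cdot 164 \left(85 + 164\right)\right) + 20919 = \left(-16067 + 2 \cdot 164 \cdot 249\right) + 20919 = \left(-16067 + 81672\right) + 20919 = 65605 + 20919 = 86524$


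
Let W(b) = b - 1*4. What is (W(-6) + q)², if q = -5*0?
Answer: 100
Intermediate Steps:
W(b) = -4 + b (W(b) = b - 4 = -4 + b)
q = 0
(W(-6) + q)² = ((-4 - 6) + 0)² = (-10 + 0)² = (-10)² = 100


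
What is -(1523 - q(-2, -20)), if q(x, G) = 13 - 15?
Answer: -1525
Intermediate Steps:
q(x, G) = -2
-(1523 - q(-2, -20)) = -(1523 - 1*(-2)) = -(1523 + 2) = -1*1525 = -1525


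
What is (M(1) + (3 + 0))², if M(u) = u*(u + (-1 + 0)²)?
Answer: 25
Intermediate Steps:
M(u) = u*(1 + u) (M(u) = u*(u + (-1)²) = u*(u + 1) = u*(1 + u))
(M(1) + (3 + 0))² = (1*(1 + 1) + (3 + 0))² = (1*2 + 3)² = (2 + 3)² = 5² = 25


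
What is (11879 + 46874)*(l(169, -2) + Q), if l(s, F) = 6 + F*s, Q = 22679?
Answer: 1312953291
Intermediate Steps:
(11879 + 46874)*(l(169, -2) + Q) = (11879 + 46874)*((6 - 2*169) + 22679) = 58753*((6 - 338) + 22679) = 58753*(-332 + 22679) = 58753*22347 = 1312953291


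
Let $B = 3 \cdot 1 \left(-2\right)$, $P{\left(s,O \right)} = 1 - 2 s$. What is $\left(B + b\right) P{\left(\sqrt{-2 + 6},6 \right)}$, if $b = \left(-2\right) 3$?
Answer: $36$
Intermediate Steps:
$b = -6$
$B = -6$ ($B = 3 \left(-2\right) = -6$)
$\left(B + b\right) P{\left(\sqrt{-2 + 6},6 \right)} = \left(-6 - 6\right) \left(1 - 2 \sqrt{-2 + 6}\right) = - 12 \left(1 - 2 \sqrt{4}\right) = - 12 \left(1 - 4\right) = \left(-12\right) \left(-3\right) = 36$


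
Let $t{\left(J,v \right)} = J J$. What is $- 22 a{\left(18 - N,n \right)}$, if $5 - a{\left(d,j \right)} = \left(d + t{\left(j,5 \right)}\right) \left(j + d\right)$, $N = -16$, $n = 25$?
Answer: $855272$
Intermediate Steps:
$t{\left(J,v \right)} = J^{2}$
$a{\left(d,j \right)} = 5 - \left(d + j\right) \left(d + j^{2}\right)$ ($a{\left(d,j \right)} = 5 - \left(d + j^{2}\right) \left(j + d\right) = 5 - \left(d + j^{2}\right) \left(d + j\right) = 5 - \left(d + j\right) \left(d + j^{2}\right)$)
$- 22 a{\left(18 - N,n \right)} = - 22 \left(5 - \left(18 - -16\right)^{2} - 25^{3} - \left(18 - -16\right) 25 - \left(18 - -16\right) 25^{2}\right) = - 22 \left(5 - \left(18 + 16\right)^{2} - 15625 - \left(18 + 16\right) 25 - \left(18 + 16\right) 625\right) = - 22 \left(5 - 34^{2} - 15625 - 34 \cdot 25 - 34 \cdot 625\right) = - 22 \left(5 - 1156 - 15625 - 850 - 21250\right) = \left(-22\right) \left(-38876\right) = 855272$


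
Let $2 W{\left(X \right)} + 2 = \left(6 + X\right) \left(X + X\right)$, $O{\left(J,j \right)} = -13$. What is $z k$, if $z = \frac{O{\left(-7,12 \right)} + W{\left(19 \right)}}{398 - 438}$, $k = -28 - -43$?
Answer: $- \frac{1383}{8} \approx -172.88$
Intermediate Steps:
$k = 15$ ($k = -28 + 43 = 15$)
$W{\left(X \right)} = -1 + X \left(6 + X\right)$ ($W{\left(X \right)} = -1 + \frac{\left(6 + X\right) \left(X + X\right)}{2} = -1 + \frac{\left(6 + X\right) 2 X}{2} = -1 + \frac{2 X \left(6 + X\right)}{2} = -1 + X \left(6 + X\right)$)
$z = - \frac{461}{40}$ ($z = \frac{-13 + \left(-1 + 19^{2} + 6 \cdot 19\right)}{398 - 438} = \frac{-13 + \left(-1 + 361 + 114\right)}{-40} = \left(-13 + 474\right) \left(- \frac{1}{40}\right) = 461 \left(- \frac{1}{40}\right) = - \frac{461}{40} \approx -11.525$)
$z k = \left(- \frac{461}{40}\right) 15 = - \frac{1383}{8}$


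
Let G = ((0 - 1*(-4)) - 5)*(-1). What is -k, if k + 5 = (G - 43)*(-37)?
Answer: -1549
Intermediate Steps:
G = 1 (G = ((0 + 4) - 5)*(-1) = (4 - 5)*(-1) = -1*(-1) = 1)
k = 1549 (k = -5 + (1 - 43)*(-37) = -5 - 42*(-37) = -5 + 1554 = 1549)
-k = -1*1549 = -1549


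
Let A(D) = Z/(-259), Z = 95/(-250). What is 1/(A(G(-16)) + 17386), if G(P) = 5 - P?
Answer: 12950/225148719 ≈ 5.7518e-5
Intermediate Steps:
Z = -19/50 (Z = 95*(-1/250) = -19/50 ≈ -0.38000)
A(D) = 19/12950 (A(D) = -19/50/(-259) = -19/50*(-1/259) = 19/12950)
1/(A(G(-16)) + 17386) = 1/(19/12950 + 17386) = 1/(225148719/12950) = 12950/225148719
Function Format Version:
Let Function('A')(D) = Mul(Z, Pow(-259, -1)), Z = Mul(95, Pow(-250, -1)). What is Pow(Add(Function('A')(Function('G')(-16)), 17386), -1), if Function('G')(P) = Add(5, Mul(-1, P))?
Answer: Rational(12950, 225148719) ≈ 5.7518e-5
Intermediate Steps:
Z = Rational(-19, 50) (Z = Mul(95, Rational(-1, 250)) = Rational(-19, 50) ≈ -0.38000)
Function('A')(D) = Rational(19, 12950) (Function('A')(D) = Mul(Rational(-19, 50), Pow(-259, -1)) = Mul(Rational(-19, 50), Rational(-1, 259)) = Rational(19, 12950))
Pow(Add(Function('A')(Function('G')(-16)), 17386), -1) = Pow(Add(Rational(19, 12950), 17386), -1) = Pow(Rational(225148719, 12950), -1) = Rational(12950, 225148719)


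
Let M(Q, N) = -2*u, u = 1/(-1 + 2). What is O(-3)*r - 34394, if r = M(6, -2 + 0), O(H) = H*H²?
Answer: -34340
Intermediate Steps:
u = 1 (u = 1/1 = 1)
O(H) = H³
M(Q, N) = -2 (M(Q, N) = -2*1 = -2)
r = -2
O(-3)*r - 34394 = (-3)³*(-2) - 34394 = -27*(-2) - 34394 = 54 - 34394 = -34340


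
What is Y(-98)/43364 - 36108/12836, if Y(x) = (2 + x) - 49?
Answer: -391912133/139155076 ≈ -2.8164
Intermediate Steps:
Y(x) = -47 + x
Y(-98)/43364 - 36108/12836 = (-47 - 98)/43364 - 36108/12836 = -145*1/43364 - 36108*1/12836 = -145/43364 - 9027/3209 = -391912133/139155076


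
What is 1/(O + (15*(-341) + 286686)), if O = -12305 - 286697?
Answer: -1/17431 ≈ -5.7369e-5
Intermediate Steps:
O = -299002
1/(O + (15*(-341) + 286686)) = 1/(-299002 + (15*(-341) + 286686)) = 1/(-299002 + (-5115 + 286686)) = 1/(-299002 + 281571) = 1/(-17431) = -1/17431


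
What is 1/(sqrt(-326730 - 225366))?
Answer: -I*sqrt(426)/15336 ≈ -0.0013458*I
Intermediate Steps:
1/(sqrt(-326730 - 225366)) = 1/(sqrt(-552096)) = 1/(36*I*sqrt(426)) = -I*sqrt(426)/15336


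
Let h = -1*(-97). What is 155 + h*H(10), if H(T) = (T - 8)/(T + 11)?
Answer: 3449/21 ≈ 164.24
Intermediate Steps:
h = 97
H(T) = (-8 + T)/(11 + T)
155 + h*H(10) = 155 + 97*((-8 + 10)/(11 + 10)) = 155 + 97*(2/21) = 155 + 194/21 = 3449/21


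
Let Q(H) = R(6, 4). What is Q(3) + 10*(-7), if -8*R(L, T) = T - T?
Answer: -70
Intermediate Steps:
R(L, T) = 0 (R(L, T) = -(T - T)/8 = -⅛*0 = 0)
Q(H) = 0
Q(3) + 10*(-7) = 0 + 10*(-7) = 0 - 70 = -70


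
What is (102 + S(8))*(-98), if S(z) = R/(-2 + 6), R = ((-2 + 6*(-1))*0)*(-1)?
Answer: -9996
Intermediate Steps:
R = 0 (R = ((-2 - 6)*0)*(-1) = -8*0*(-1) = 0*(-1) = 0)
S(z) = 0 (S(z) = 0/(-2 + 6) = 0/4 = 0*(1/4) = 0)
(102 + S(8))*(-98) = (102 + 0)*(-98) = 102*(-98) = -9996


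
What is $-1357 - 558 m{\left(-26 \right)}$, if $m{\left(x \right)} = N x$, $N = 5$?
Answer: $71183$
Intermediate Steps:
$m{\left(x \right)} = 5 x$
$-1357 - 558 m{\left(-26 \right)} = -1357 - 558 \cdot 5 \left(-26\right) = -1357 - -72540 = -1357 + 72540 = 71183$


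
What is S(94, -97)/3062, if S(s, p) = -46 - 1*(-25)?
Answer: -21/3062 ≈ -0.0068583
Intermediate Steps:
S(s, p) = -21 (S(s, p) = -46 + 25 = -21)
S(94, -97)/3062 = -21/3062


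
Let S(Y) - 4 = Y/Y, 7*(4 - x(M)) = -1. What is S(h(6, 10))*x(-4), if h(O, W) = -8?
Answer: 145/7 ≈ 20.714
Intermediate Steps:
x(M) = 29/7 (x(M) = 4 - 1/7*(-1) = 4 + 1/7 = 29/7)
S(Y) = 5 (S(Y) = 4 + Y/Y = 4 + 1 = 5)
S(h(6, 10))*x(-4) = 5*(29/7) = 145/7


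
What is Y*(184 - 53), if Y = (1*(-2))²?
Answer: 524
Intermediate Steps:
Y = 4 (Y = (-2)² = 4)
Y*(184 - 53) = 4*(184 - 53) = 4*131 = 524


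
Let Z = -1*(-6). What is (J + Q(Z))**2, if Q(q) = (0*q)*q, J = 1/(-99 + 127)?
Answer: 1/784 ≈ 0.0012755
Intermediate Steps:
Z = 6
J = 1/28 ≈ 0.035714
Q(q) = 0 (Q(q) = 0*q = 0)
(J + Q(Z))**2 = (1/28 + 0)**2 = (1/28)**2 = 1/784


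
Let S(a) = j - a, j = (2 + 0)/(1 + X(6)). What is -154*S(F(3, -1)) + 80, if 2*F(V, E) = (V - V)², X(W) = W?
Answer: 36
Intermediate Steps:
j = 2/7 (j = (2 + 0)/(1 + 6) = 2/7 ≈ 0.28571)
F(V, E) = 0 (F(V, E) = (V - V)²/2 = (½)*0² = (½)*0 = 0)
S(a) = 2/7 - a
-154*S(F(3, -1)) + 80 = -154*(2/7 - 1*0) + 80 = -154*(2/7 + 0) + 80 = -154*2/7 + 80 = -44 + 80 = 36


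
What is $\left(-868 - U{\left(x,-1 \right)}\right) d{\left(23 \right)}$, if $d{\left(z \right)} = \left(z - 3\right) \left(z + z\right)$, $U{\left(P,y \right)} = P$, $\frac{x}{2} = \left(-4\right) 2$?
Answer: $-783840$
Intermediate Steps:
$x = -16$ ($x = 2 \left(\left(-4\right) 2\right) = 2 \left(-8\right) = -16$)
$d{\left(z \right)} = 2 z \left(-3 + z\right)$ ($d{\left(z \right)} = \left(-3 + z\right) 2 z = 2 z \left(-3 + z\right)$)
$\left(-868 - U{\left(x,-1 \right)}\right) d{\left(23 \right)} = \left(-868 - -16\right) 2 \cdot 23 \left(-3 + 23\right) = \left(-868 + 16\right) 2 \cdot 23 \cdot 20 = \left(-852\right) 920 = -783840$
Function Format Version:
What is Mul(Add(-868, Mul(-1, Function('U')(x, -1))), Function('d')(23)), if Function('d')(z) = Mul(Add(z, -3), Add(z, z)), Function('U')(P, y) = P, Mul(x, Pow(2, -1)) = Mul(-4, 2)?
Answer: -783840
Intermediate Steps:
x = -16 (x = Mul(2, Mul(-4, 2)) = Mul(2, -8) = -16)
Function('d')(z) = Mul(2, z, Add(-3, z)) (Function('d')(z) = Mul(Add(-3, z), Mul(2, z)) = Mul(2, z, Add(-3, z)))
Mul(Add(-868, Mul(-1, Function('U')(x, -1))), Function('d')(23)) = Mul(Add(-868, Mul(-1, -16)), Mul(2, 23, Add(-3, 23))) = Mul(Add(-868, 16), Mul(2, 23, 20)) = Mul(-852, 920) = -783840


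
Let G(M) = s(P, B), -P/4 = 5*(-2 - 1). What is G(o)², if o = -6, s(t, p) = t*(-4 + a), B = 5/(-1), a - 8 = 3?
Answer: 176400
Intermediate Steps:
a = 11 (a = 8 + 3 = 11)
B = -5 (B = 5*(-1) = -5)
P = 60 (P = -20*(-2 - 1) = -20*(-3) = -4*(-15) = 60)
s(t, p) = 7*t (s(t, p) = t*(-4 + 11) = t*7 = 7*t)
G(M) = 420 (G(M) = 7*60 = 420)
G(o)² = 420² = 176400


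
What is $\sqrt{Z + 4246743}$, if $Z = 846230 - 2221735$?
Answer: $\sqrt{2871238} \approx 1694.5$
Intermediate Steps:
$Z = -1375505$ ($Z = 846230 - 2221735 = -1375505$)
$\sqrt{Z + 4246743} = \sqrt{-1375505 + 4246743} = \sqrt{2871238}$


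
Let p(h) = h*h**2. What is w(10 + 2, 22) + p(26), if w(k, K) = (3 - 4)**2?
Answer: 17577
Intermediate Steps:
p(h) = h**3
w(k, K) = 1 (w(k, K) = (-1)**2 = 1)
w(10 + 2, 22) + p(26) = 1 + 26**3 = 1 + 17576 = 17577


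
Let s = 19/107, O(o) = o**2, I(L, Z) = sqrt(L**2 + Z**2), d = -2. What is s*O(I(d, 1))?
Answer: 95/107 ≈ 0.88785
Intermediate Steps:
s = 19/107 (s = 19*(1/107) = 19/107 ≈ 0.17757)
s*O(I(d, 1)) = 19*(sqrt((-2)**2 + 1**2))**2/107 = 19*(sqrt(4 + 1))**2/107 = 19*(sqrt(5))**2/107 = (19/107)*5 = 95/107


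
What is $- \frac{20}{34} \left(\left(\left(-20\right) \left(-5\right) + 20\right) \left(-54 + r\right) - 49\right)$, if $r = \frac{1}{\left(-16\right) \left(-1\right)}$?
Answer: $\frac{65215}{17} \approx 3836.2$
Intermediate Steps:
$r = \frac{1}{16} \approx 0.0625$
$- \frac{20}{34} \left(\left(\left(-20\right) \left(-5\right) + 20\right) \left(-54 + r\right) - 49\right) = - \frac{20}{34} \left(\left(\left(-20\right) \left(-5\right) + 20\right) \left(-54 + \frac{1}{16}\right) - 49\right) = \left(-20\right) \frac{1}{34} \left(\left(100 + 20\right) \left(- \frac{863}{16}\right) - 49\right) = - \frac{10 \left(120 \left(- \frac{863}{16}\right) - 49\right)}{17} = - \frac{10 \left(- \frac{12945}{2} - 49\right)}{17} = \left(- \frac{10}{17}\right) \left(- \frac{13043}{2}\right) = \frac{65215}{17}$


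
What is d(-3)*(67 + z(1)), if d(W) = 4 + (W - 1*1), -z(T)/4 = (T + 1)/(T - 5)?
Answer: 0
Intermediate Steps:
z(T) = -4*(1 + T)/(-5 + T) (z(T) = -4*(T + 1)/(T - 5) = -4*(1 + T)/(-5 + T))
d(W) = 3 + W (d(W) = 4 + (W - 1) = 4 + (-1 + W) = 3 + W)
d(-3)*(67 + z(1)) = (3 - 3)*(67 + 4*(-1 - 1*1)/(-5 + 1)) = 0*(67 + 4*(-1 - 1)/(-4)) = 0*(67 + 4*(-1/4)*(-2)) = 0*(67 + 2) = 0*69 = 0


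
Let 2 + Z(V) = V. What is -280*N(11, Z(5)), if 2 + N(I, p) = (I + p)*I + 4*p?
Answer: -45920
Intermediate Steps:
Z(V) = -2 + V
N(I, p) = -2 + 4*p + I*(I + p) (N(I, p) = -2 + ((I + p)*I + 4*p) = -2 + (I*(I + p) + 4*p) = -2 + (4*p + I*(I + p)) = -2 + 4*p + I*(I + p))
-280*N(11, Z(5)) = -280*(-2 + 11² + 4*(-2 + 5) + 11*(-2 + 5)) = -280*(-2 + 121 + 4*3 + 11*3) = -280*(-2 + 121 + 12 + 33) = -280*164 = -45920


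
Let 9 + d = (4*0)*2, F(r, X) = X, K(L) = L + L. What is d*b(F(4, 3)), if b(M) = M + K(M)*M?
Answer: -189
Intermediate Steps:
K(L) = 2*L
d = -9 (d = -9 + (4*0)*2 = -9 + 0*2 = -9 + 0 = -9)
b(M) = M + 2*M**2 (b(M) = M + (2*M)*M = M + 2*M**2)
d*b(F(4, 3)) = -27*(1 + 2*3) = -27*(1 + 6) = -27*7 = -9*21 = -189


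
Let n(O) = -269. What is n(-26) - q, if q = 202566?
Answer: -202835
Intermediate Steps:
n(-26) - q = -269 - 1*202566 = -269 - 202566 = -202835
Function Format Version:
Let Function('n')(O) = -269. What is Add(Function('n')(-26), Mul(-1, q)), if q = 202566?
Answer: -202835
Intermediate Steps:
Add(Function('n')(-26), Mul(-1, q)) = Add(-269, Mul(-1, 202566)) = Add(-269, -202566) = -202835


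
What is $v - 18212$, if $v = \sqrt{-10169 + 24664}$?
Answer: $-18212 + \sqrt{14495} \approx -18092.0$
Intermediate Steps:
$v = \sqrt{14495} \approx 120.4$
$v - 18212 = \sqrt{14495} - 18212 = -18212 + \sqrt{14495}$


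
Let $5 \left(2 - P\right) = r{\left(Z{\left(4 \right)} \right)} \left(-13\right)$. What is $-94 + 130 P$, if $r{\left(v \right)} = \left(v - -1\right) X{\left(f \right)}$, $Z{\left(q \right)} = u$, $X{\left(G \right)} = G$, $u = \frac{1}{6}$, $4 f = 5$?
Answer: $\frac{7907}{12} \approx 658.92$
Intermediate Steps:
$f = \frac{5}{4}$ ($f = \frac{1}{4} \cdot 5 = \frac{5}{4} \approx 1.25$)
$u = \frac{1}{6} \approx 0.16667$
$Z{\left(q \right)} = \frac{1}{6}$
$r{\left(v \right)} = \frac{5}{4} + \frac{5 v}{4}$ ($r{\left(v \right)} = \left(v - -1\right) \frac{5}{4} = \left(v + 1\right) \frac{5}{4} = \left(1 + v\right) \frac{5}{4} = \frac{5}{4} + \frac{5 v}{4}$)
$P = \frac{139}{24}$ ($P = 2 - \frac{\left(\frac{5}{4} + \frac{5}{4} \cdot \frac{1}{6}\right) \left(-13\right)}{5} = 2 - \frac{\left(\frac{5}{4} + \frac{5}{24}\right) \left(-13\right)}{5} = 2 - \frac{\frac{35}{24} \left(-13\right)}{5} = 2 - - \frac{91}{24} = 2 + \frac{91}{24} = \frac{139}{24} \approx 5.7917$)
$-94 + 130 P = -94 + 130 \cdot \frac{139}{24} = -94 + \frac{9035}{12} = \frac{7907}{12}$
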